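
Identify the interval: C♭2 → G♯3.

doubly augmented twelfth

C to G spans five letter names (C-D-E-F-G), plus an octave: a twelfth.
A perfect twelfth would be 19 semitones; Cb2 to G#3 is 21, two semitones wider, so the interval is doubly augmented.
(Equivalently, a compound doubly augmented fifth: a doubly augmented fifth plus an octave.)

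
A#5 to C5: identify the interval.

Descending from A#5 to C5 is the same interval as ascending C5 to A#5.
C to A spans six letter names (C-D-E-F-G-A): a sixth.
C5 to A#5 spans 10 semitones — one semitone wider than the major sixth (9) — giving an augmented sixth.

A6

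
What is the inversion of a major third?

Inverted interval numbers add to nine, so a third pairs with a sixth (3 + 6 = 9).
Quality inverts too: major becomes minor. That makes the inversion a minor sixth.

minor sixth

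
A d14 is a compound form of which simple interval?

Subtracting seven from the interval number removes an octave: 14 − 7 = 7.
So a diminished fourteenth is an octave plus a diminished seventh. The quality is unchanged.

diminished seventh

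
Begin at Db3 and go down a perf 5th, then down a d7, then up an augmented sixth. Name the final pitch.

F##2

A perfect fifth down from Db3 is Gb2.
A diminished seventh down from Gb2 is A1.
An augmented sixth up from A1 is F##2.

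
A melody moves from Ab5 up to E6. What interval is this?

A5

A to E spans five letter names (A-B-C-D-E) — that makes it a fifth of some quality.
A perfect fifth would be 7 semitones; Ab5 to E6 is 8, one semitone wider, so the interval is augmented.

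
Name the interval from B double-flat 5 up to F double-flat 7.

B to F spans five letter names (B-C-D-E-F), plus an octave, so the interval is some kind of twelfth.
The perfect twelfth is 19 semitones; here we have 18, one semitone narrower: diminished.
(Equivalently, a compound diminished fifth: a diminished fifth plus an octave.)

diminished twelfth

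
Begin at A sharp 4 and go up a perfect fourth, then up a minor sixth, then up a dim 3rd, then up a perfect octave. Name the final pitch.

D flat 7

Up a perfect fourth from A#4: D#5 (5 semitones up).
A minor sixth up from D#5 is B5.
B5 up a diminished third → Db6 (2 semitones).
A perfect octave up from Db6 is Db7.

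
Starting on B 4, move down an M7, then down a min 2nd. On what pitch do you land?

B 3

B4 down a major seventh → C4 (11 semitones).
A minor second down from C4 is B3.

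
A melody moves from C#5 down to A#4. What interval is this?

Descending from C#5 to A#4 is the same interval as ascending A#4 to C#5.
A to C spans three letter names (A-B-C): a third.
At 3 semitones, A#4→C#5 falls one short of a major third: minor.

minor third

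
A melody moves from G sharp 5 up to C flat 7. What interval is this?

G to C spans four letter names (G-A-B-C), plus an octave, so the interval is some kind of eleventh.
A perfect eleventh would be 17 semitones; G#5 to Cb7 is 15, two semitones narrower, so the interval is doubly diminished.
(Equivalently, a compound doubly diminished fourth: a doubly diminished fourth plus an octave.)

doubly diminished eleventh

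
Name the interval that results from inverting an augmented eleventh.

First reduce the compound augmented eleventh to its simple form, an augmented fourth.
Inverted interval numbers add to nine, so a fourth pairs with a fifth (4 + 5 = 9).
And augmented becomes diminished under inversion, so we get a diminished fifth.

d5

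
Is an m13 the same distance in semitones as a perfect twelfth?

No

20 semitones (minor thirteenth) vs 19 semitones (perfect twelfth): not equal.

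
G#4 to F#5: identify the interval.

minor seventh

G to F spans seven letter names (G-A-B-C-D-E-F), so the interval is some kind of seventh.
G#4 to F#5 is 10 semitones, a half step short of the major seventh (11), so this is minor.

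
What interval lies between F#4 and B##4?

doubly augmented fourth

F to B spans four letter names (F-G-A-B): a fourth.
The perfect fourth is 5 semitones; here we have 7, two semitones wider: doubly augmented.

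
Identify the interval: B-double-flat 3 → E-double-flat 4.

P4

B to E spans four letter names (B-C-D-E), so the interval is some kind of fourth.
The perfect fourth spans 5 semitones, and Bbb3 to Ebb4 is exactly 5 semitones — so this is a perfect fourth.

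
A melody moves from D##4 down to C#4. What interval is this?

Descending from D##4 to C#4 is the same interval as ascending C#4 to D##4.
C to D spans two letter names (C-D): a second.
C#4 to D##4 spans 3 semitones — one semitone wider than the major second (2) — giving an augmented second.

augmented second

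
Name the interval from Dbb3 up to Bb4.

A13

D to B spans six letter names (D-E-F-G-A-B), plus an octave: a thirteenth.
Dbb3 to Bb4 spans 22 semitones — one semitone wider than the major thirteenth (21) — giving an augmented thirteenth.
(Equivalently, a compound augmented sixth: an augmented sixth plus an octave.)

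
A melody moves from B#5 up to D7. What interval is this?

B to D spans three letter names (B-C-D), plus an octave — that makes it a tenth of some quality.
A major tenth would be 16 semitones; B#5 to D7 is 14, two semitones narrower, so the interval is diminished.
(Equivalently, a compound diminished third: a diminished third plus an octave.)

d10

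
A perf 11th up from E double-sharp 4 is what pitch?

Counting four letter names plus an octave up from E lands on A.
A perfect eleventh is 17 semitones; 17 semitones up from E##4 gives A##5.

A double-sharp 5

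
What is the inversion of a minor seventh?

Interval numbers invert to sum to nine: 7 + 2 = 9, so a seventh inverts to a second.
Quality inverts too: minor becomes major. That makes the inversion a major second.

M2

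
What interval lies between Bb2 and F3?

perfect fifth

B to F spans five letter names (B-C-D-E-F) — that makes it a fifth of some quality.
Counting semitones, Bb2→F3 is 7, which is the perfect fifth.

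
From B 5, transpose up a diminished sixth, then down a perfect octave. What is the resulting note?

Up a diminished sixth from B5: Gb6 (7 semitones up).
Gb6 down a perfect octave → Gb5 (12 semitones).

G flat 5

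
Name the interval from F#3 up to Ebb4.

F to E spans seven letter names (F-G-A-B-C-D-E), so the interval is some kind of seventh.
The major seventh is 11 semitones; here we have 8, three semitones narrower: doubly diminished.

doubly diminished seventh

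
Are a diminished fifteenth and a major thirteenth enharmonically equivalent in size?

No

A diminished fifteenth spans 23 semitones; a major thirteenth spans 21 semitones. They differ by 2.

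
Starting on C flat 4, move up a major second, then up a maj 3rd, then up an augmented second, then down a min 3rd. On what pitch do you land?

E sharp 4

Cb4 up a major second → Db4 (2 semitones).
Db4 up a major third → F4 (4 semitones).
Up an augmented second from F4: G#4 (3 semitones up).
A minor third down from G#4 is E#4.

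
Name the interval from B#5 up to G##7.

B to G spans six letter names (B-C-D-E-F-G), plus an octave — that makes it a thirteenth of some quality.
The major thirteenth spans 21 semitones, and B#5 to G##7 is exactly 21 semitones — so this is a major thirteenth.
(Equivalently, a compound major sixth: a major sixth plus an octave.)

major thirteenth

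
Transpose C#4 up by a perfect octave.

C#5

For an octave the letter name doesn't change: still C, an octave up.
A perfect octave is 12 semitones; 12 semitones up from C#4 gives C#5.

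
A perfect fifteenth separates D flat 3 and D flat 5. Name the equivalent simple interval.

perfect 8th

Subtracting seven from the interval number removes an octave: 15 − 7 = 8.
That makes a perfect fifteenth a compound perfect octave — an octave plus a perfect octave.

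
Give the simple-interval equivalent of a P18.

P4

Take out 2 octaves (14 from the number): 18 − 14 = 4.
Quality carries through unchanged, so the simple form is a perfect fourth.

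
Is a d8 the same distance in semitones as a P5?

A diminished octave is 11 semitones but a perfect fifth is 7 semitones — different sizes.

No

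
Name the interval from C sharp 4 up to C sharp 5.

C to C is the same letter name, plus an octave, so the interval is some kind of octave.
C#4 to C#5 is 12 semitones, matching the perfect octave exactly, so the quality is perfect.

perfect octave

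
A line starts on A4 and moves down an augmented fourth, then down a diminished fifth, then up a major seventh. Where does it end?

G#4

Down an augmented fourth from A4: Eb4 (6 semitones down).
Eb4 down a diminished fifth → A3 (6 semitones).
A major seventh up from A3 is G#4.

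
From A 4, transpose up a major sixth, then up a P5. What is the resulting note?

A major sixth up from A4 is F#5.
Up a perfect fifth from F#5: C#6 (7 semitones up).

C sharp 6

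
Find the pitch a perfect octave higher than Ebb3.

The letter stays E (same as the start), shifted an octave up.
A perfect octave is 12 semitones; 12 semitones up from Ebb3 gives Ebb4.

Ebb4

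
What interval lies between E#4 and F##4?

E to F spans two letter names (E-F) — that makes it a second of some quality.
Counting semitones, E#4→F##4 is 2, which is the major second.

major 2nd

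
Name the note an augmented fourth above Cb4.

Four letter names up from C: F.
An augmented fourth spans 6 semitones, so from Cb4 the target pitch is F4.

F4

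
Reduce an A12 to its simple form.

Subtracting seven from the interval number removes an octave: 12 − 7 = 5.
Quality carries through unchanged, so the simple form is an augmented fifth.

augmented 5th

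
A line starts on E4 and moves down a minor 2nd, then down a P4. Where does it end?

E4 down a minor second → D#4 (1 semitone).
Down a perfect fourth from D#4: A#3 (5 semitones down).

A#3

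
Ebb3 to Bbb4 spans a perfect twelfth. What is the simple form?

perfect fifth

Take out an octave (7 from the number): 12 − 7 = 5.
So a perfect twelfth is an octave plus a perfect fifth. The quality is unchanged.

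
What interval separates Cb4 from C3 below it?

Descending from Cb4 to C3 is the same interval as ascending C3 to Cb4.
C to C is the same letter name, plus an octave — that makes it an octave of some quality.
C3 to Cb4 spans 11 semitones — one semitone narrower than the perfect octave (12) — giving a diminished octave.

d8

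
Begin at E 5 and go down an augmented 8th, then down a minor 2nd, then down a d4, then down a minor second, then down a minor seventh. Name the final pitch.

An augmented octave down from E5 is Eb4.
Down a minor second from Eb4: D4 (1 semitone down).
A diminished fourth down from D4 is A#3.
A#3 down a minor second → G##3 (1 semitone).
Down a minor seventh from G##3: A##2 (10 semitones down).

A double-sharp 2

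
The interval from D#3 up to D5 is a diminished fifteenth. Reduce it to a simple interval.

Subtracting seven from the interval number removes an octave: 15 − 7 = 8.
So a diminished fifteenth is an octave plus a diminished octave. The quality is unchanged.

diminished octave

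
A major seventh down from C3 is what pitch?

Db2

Counting seven letter names down from C lands on D.
A major seventh is 11 semitones; 11 semitones down from C3 gives Db2.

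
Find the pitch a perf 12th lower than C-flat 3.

Five letters down from C (plus an octave) reaches F.
Moving 19 semitones down from Cb3 (the size of a perfect twelfth) reaches Fb1.

F-flat 1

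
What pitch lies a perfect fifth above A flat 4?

The fifth takes the letter from A up to E.
A perfect fifth spans 7 semitones, so from Ab4 the target pitch is Eb5.

E flat 5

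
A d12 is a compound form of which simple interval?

d5

Take out an octave (7 from the number): 12 − 7 = 5.
So a diminished twelfth is an octave plus a diminished fifth. The quality is unchanged.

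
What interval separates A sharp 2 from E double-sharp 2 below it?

diminished fourth

Descending from A#2 to E##2 is the same interval as ascending E##2 to A#2.
E to A spans four letter names (E-F-G-A) — that makes it a fourth of some quality.
E##2 to A#2 spans 4 semitones — one semitone narrower than the perfect fourth (5) — giving a diminished fourth.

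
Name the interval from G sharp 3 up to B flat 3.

G to B spans three letter names (G-A-B), so the interval is some kind of third.
A major third would be 4 semitones; G#3 to Bb3 is 2, two semitones narrower, so the interval is diminished.

diminished third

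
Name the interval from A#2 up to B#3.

major 9th

A to B spans two letter names (A-B), plus an octave, so the interval is some kind of ninth.
Counting semitones, A#2→B#3 is 14, which is the major ninth.
(Equivalently, a compound major second: a major second plus an octave.)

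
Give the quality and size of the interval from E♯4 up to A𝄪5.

E to A spans four letter names (E-F-G-A), plus an octave: an eleventh.
A perfect eleventh would be 17 semitones; E#4 to A##5 is 18, one semitone wider, so the interval is augmented.
(Equivalently, a compound augmented fourth: an augmented fourth plus an octave.)

augmented eleventh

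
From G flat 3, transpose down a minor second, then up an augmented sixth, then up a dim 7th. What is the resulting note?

Down a minor second from Gb3: F3 (1 semitone down).
Up an augmented sixth from F3: D#4 (10 semitones up).
D#4 up a diminished seventh → C5 (9 semitones).

C 5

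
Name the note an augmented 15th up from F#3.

The letter stays F (same as the start), shifted two octaves up.
Moving 25 semitones up from F#3 (the size of an augmented fifteenth) reaches F##5.

F##5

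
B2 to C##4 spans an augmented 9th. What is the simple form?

augmented 2nd

Take out an octave (7 from the number): 9 − 7 = 2.
That makes an augmented ninth a compound augmented second — an octave plus an augmented second.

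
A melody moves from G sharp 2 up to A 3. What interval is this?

minor 9th

G to A spans two letter names (G-A), plus an octave, so the interval is some kind of ninth.
A major ninth would be 14 semitones, but G#2 to A3 is 13 — one semitone narrower, making it a minor ninth.
(Equivalently, a compound minor second: a minor second plus an octave.)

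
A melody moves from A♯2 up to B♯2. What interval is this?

major second

A to B spans two letter names (A-B): a second.
A#2 to B#2 is 2 semitones, matching the major second exactly, so the quality is major.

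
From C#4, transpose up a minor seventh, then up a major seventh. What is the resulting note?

A#5

A minor seventh up from C#4 is B4.
A major seventh up from B4 is A#5.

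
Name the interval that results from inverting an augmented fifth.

d4

Inverted interval numbers add to nine, so a fifth pairs with a fourth (5 + 4 = 9).
And augmented becomes diminished under inversion, so we get a diminished fourth.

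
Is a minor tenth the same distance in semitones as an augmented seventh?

No

15 semitones (minor tenth) vs 12 semitones (augmented seventh): not equal.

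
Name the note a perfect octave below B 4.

An octave keeps the letter name B, an octave down from B.
A perfect octave is 12 semitones; 12 semitones down from B4 gives B3.

B 3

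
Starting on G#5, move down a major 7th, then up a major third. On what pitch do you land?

Down a major seventh from G#5: A4 (11 semitones down).
A major third up from A4 is C#5.

C#5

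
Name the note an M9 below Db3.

Cb2

The ninth's letter: D down two letter names plus an octave → C.
A major ninth is 14 semitones; 14 semitones down from Db3 gives Cb2.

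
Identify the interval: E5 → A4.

Descending from E5 to A4 is the same interval as ascending A4 to E5.
A to E spans five letter names (A-B-C-D-E), so the interval is some kind of fifth.
The perfect fifth spans 7 semitones, and A4 to E5 is exactly 7 semitones — so this is a perfect fifth.

perfect fifth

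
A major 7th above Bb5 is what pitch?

A6

Counting seven letter names up from B lands on A.
A major seventh is 11 semitones; 11 semitones up from Bb5 gives A6.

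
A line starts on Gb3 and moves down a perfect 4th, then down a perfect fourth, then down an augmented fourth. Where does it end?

Ebb2

Gb3 down a perfect fourth → Db3 (5 semitones).
Down a perfect fourth from Db3: Ab2 (5 semitones down).
Ab2 down an augmented fourth → Ebb2 (6 semitones).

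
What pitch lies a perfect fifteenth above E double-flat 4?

E double-flat 6

The letter stays E (same as the start), shifted two octaves up.
A perfect fifteenth is 24 semitones; 24 semitones up from Ebb4 gives Ebb6.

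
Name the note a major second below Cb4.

Bbb3

Two letter names down from C: B.
A major second is 2 semitones; 2 semitones down from Cb4 gives Bbb3.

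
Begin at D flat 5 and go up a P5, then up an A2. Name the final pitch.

Db5 up a perfect fifth → Ab5 (7 semitones).
An augmented second up from Ab5 is B5.

B 5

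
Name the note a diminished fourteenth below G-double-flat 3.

A-flat 1

Counting seven letter names plus an octave down from G lands on A.
Moving 21 semitones down from Gbb3 (the size of a diminished fourteenth) reaches Ab1.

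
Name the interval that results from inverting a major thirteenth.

minor third

First reduce the compound major thirteenth to its simple form, a major sixth.
The rule of nine gives the new number: 9 − 6 = 3, so a sixth becomes a third.
The quality also flips — major becomes minor — giving a minor third.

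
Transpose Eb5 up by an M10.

G6

The tenth's letter: E up three letter names plus an octave → G.
A major tenth spans 16 semitones, so from Eb5 the target pitch is G6.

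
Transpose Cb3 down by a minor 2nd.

Bb2

Counting two letter names down from C lands on B.
A minor second is 1 semitone; 1 semitone down from Cb3 gives Bb2.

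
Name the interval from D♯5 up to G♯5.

D to G spans four letter names (D-E-F-G) — that makes it a fourth of some quality.
The perfect fourth spans 5 semitones, and D#5 to G#5 is exactly 5 semitones — so this is a perfect fourth.

P4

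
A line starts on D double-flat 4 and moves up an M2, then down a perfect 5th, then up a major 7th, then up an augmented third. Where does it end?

B 4

Dbb4 up a major second → Ebb4 (2 semitones).
Ebb4 down a perfect fifth → Abb3 (7 semitones).
Up a major seventh from Abb3: Gb4 (11 semitones up).
Gb4 up an augmented third → B4 (5 semitones).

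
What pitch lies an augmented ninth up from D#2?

E##3

The ninth's letter: D up two letter names plus an octave → E.
An augmented ninth spans 15 semitones, so from D#2 the target pitch is E##3.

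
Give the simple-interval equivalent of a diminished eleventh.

d4

Subtracting seven from the interval number removes an octave: 11 − 7 = 4.
Quality carries through unchanged, so the simple form is a diminished fourth.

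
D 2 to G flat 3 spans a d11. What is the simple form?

Each octave removed subtracts seven from the number: 11 − 7 = 4.
So a diminished eleventh is an octave plus a diminished fourth. The quality is unchanged.

diminished 4th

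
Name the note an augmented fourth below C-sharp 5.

G 4

Four letter names down from C: G.
An augmented fourth spans 6 semitones, so from C#5 the target pitch is G4.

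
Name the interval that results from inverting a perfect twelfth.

perfect 4th

First reduce the compound perfect twelfth to its simple form, a perfect fifth.
Interval numbers invert to sum to nine: 5 + 4 = 9, so a fifth inverts to a fourth.
The quality also flips — perfect stays perfect — giving a perfect fourth.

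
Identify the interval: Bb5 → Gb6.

B to G spans six letter names (B-C-D-E-F-G), so the interval is some kind of sixth.
A major sixth would be 9 semitones, but Bb5 to Gb6 is 8 — one semitone narrower, making it a minor sixth.

minor sixth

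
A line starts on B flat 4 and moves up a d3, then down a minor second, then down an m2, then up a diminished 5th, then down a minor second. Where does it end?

E flat 5

Up a diminished third from Bb4: Dbb5 (2 semitones up).
A minor second down from Dbb5 is Cb5.
Cb5 down a minor second → Bb4 (1 semitone).
Bb4 up a diminished fifth → Fb5 (6 semitones).
Down a minor second from Fb5: Eb5 (1 semitone down).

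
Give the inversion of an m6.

Interval numbers invert to sum to nine: 6 + 3 = 9, so a sixth inverts to a third.
And minor becomes major under inversion, so we get a major third.

M3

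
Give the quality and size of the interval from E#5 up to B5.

E to B spans five letter names (E-F-G-A-B) — that makes it a fifth of some quality.
The perfect fifth is 7 semitones; here we have 6, one semitone narrower: diminished.

diminished fifth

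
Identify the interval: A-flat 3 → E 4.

augmented 5th

A to E spans five letter names (A-B-C-D-E) — that makes it a fifth of some quality.
Ab3 to E4 spans 8 semitones — one semitone wider than the perfect fifth (7) — giving an augmented fifth.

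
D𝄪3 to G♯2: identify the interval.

augmented fifth

Descending from D##3 to G#2 is the same interval as ascending G#2 to D##3.
G to D spans five letter names (G-A-B-C-D): a fifth.
A perfect fifth would be 7 semitones; G#2 to D##3 is 8, one semitone wider, so the interval is augmented.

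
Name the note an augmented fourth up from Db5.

Counting four letter names up from D lands on G.
Moving 6 semitones up from Db5 (the size of an augmented fourth) reaches G5.

G5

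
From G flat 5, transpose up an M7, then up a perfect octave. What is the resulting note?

A major seventh up from Gb5 is F6.
F6 up a perfect octave → F7 (12 semitones).

F 7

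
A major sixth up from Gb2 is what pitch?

The sixth takes the letter from G up to E.
A major sixth is 9 semitones; 9 semitones up from Gb2 gives Eb3.

Eb3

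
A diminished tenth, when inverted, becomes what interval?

First reduce the compound diminished tenth to its simple form, a diminished third.
Inverted interval numbers add to nine, so a third pairs with a sixth (3 + 6 = 9).
The quality also flips — diminished becomes augmented — giving an augmented sixth.

A6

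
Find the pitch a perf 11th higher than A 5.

D 7

Four letters up from A (plus an octave) reaches D.
A perfect eleventh is 17 semitones; 17 semitones up from A5 gives D7.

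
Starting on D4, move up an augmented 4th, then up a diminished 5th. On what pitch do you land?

D5

D4 up an augmented fourth → G#4 (6 semitones).
A diminished fifth up from G#4 is D5.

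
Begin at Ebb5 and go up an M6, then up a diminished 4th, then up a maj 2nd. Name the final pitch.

Up a major sixth from Ebb5: Cb6 (9 semitones up).
A diminished fourth up from Cb6 is Fbb6.
Up a major second from Fbb6: Gbb6 (2 semitones up).

Gbb6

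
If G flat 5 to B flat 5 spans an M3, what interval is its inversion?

minor 6th

Inverted interval numbers add to nine, so a third pairs with a sixth (3 + 6 = 9).
Quality inverts too: major becomes minor. That makes the inversion a minor sixth.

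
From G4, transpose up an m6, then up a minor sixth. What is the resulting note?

G4 up a minor sixth → Eb5 (8 semitones).
Eb5 up a minor sixth → Cb6 (8 semitones).

Cb6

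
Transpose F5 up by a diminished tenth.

Counting three letter names plus an octave up from F lands on A.
A diminished tenth is 14 semitones; 14 semitones up from F5 gives Abb6.

Abb6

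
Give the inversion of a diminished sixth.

The rule of nine gives the new number: 9 − 6 = 3, so a sixth becomes a third.
And diminished becomes augmented under inversion, so we get an augmented third.

augmented third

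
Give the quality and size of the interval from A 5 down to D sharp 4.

diminished twelfth

Descending from A5 to D#4 is the same interval as ascending D#4 to A5.
D to A spans five letter names (D-E-F-G-A), plus an octave: a twelfth.
A perfect twelfth would be 19 semitones; D#4 to A5 is 18, one semitone narrower, so the interval is diminished.
(Equivalently, a compound diminished fifth: a diminished fifth plus an octave.)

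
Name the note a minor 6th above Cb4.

Abb4

The sixth takes the letter from C up to A.
A minor sixth spans 8 semitones, so from Cb4 the target pitch is Abb4.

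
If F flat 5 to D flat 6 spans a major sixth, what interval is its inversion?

m3

The rule of nine gives the new number: 9 − 6 = 3, so a sixth becomes a third.
The quality also flips — major becomes minor — giving a minor third.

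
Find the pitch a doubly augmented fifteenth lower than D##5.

D3

A fifteenth keeps the letter name D, two octaves down from D.
Moving 26 semitones down from D##5 (the size of a doubly augmented fifteenth) reaches D3.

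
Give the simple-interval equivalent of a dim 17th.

d3

Take out 2 octaves (14 from the number): 17 − 14 = 3.
Quality carries through unchanged, so the simple form is a diminished third.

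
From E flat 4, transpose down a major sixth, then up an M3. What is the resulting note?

B flat 3

Eb4 down a major sixth → Gb3 (9 semitones).
A major third up from Gb3 is Bb3.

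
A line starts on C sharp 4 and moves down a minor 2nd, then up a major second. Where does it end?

C double-sharp 4

A minor second down from C#4 is B#3.
Up a major second from B#3: C##4 (2 semitones up).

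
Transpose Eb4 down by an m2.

Two letter names down from E: D.
Moving 1 semitone down from Eb4 (the size of a minor second) reaches D4.

D4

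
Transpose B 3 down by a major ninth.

A 2

The ninth's letter: B down two letter names plus an octave → A.
Moving 14 semitones down from B3 (the size of a major ninth) reaches A2.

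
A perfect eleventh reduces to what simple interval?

Subtracting seven from the interval number removes an octave: 11 − 7 = 4.
That makes a perfect eleventh a compound perfect fourth — an octave plus a perfect fourth.

perfect 4th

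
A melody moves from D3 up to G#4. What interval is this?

D to G spans four letter names (D-E-F-G), plus an octave: an eleventh.
A perfect eleventh would be 17 semitones; D3 to G#4 is 18, one semitone wider, so the interval is augmented.
(Equivalently, a compound augmented fourth: an augmented fourth plus an octave.)

A11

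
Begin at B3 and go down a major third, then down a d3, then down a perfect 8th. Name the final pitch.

Down a major third from B3: G3 (4 semitones down).
Down a diminished third from G3: E#3 (2 semitones down).
Down a perfect octave from E#3: E#2 (12 semitones down).

E#2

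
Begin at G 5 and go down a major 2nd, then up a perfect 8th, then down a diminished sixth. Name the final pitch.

Down a major second from G5: F5 (2 semitones down).
F5 up a perfect octave → F6 (12 semitones).
A diminished sixth down from F6 is A#5.

A sharp 5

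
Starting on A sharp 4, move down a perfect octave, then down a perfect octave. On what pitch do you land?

A perfect octave down from A#4 is A#3.
Down a perfect octave from A#3: A#2 (12 semitones down).

A sharp 2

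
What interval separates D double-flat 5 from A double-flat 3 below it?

Descending from Dbb5 to Abb3 is the same interval as ascending Abb3 to Dbb5.
A to D spans four letter names (A-B-C-D), plus an octave: an eleventh.
The perfect eleventh spans 17 semitones, and Abb3 to Dbb5 is exactly 17 semitones — so this is a perfect eleventh.
(Equivalently, a compound perfect fourth: a perfect fourth plus an octave.)

perfect eleventh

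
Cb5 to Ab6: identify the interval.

C to A spans six letter names (C-D-E-F-G-A), plus an octave — that makes it a thirteenth of some quality.
Cb5 to Ab6 is 21 semitones, matching the major thirteenth exactly, so the quality is major.
(Equivalently, a compound major sixth: a major sixth plus an octave.)

major thirteenth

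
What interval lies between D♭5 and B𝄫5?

minor sixth

D to B spans six letter names (D-E-F-G-A-B), so the interval is some kind of sixth.
At 8 semitones, Db5→Bbb5 falls one short of a major sixth: minor.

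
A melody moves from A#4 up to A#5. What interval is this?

A to A is the same letter name, plus an octave, so the interval is some kind of octave.
A#4 to A#5 is 12 semitones, matching the perfect octave exactly, so the quality is perfect.

P8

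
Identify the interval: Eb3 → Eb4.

perfect 8th

E to E is the same letter name, plus an octave, so the interval is some kind of octave.
The perfect octave spans 12 semitones, and Eb3 to Eb4 is exactly 12 semitones — so this is a perfect octave.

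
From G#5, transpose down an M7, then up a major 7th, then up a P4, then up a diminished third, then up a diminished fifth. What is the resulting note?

G#5 down a major seventh → A4 (11 semitones).
A major seventh up from A4 is G#5.
Up a perfect fourth from G#5: C#6 (5 semitones up).
A diminished third up from C#6 is Eb6.
A diminished fifth up from Eb6 is Bbb6.

Bbb6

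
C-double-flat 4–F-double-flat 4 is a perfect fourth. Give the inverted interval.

Interval numbers invert to sum to nine: 4 + 5 = 9, so a fourth inverts to a fifth.
And perfect stays perfect under inversion, so we get a perfect fifth.

P5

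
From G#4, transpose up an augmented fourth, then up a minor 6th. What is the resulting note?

An augmented fourth up from G#4 is C##5.
Up a minor sixth from C##5: A#5 (8 semitones up).

A#5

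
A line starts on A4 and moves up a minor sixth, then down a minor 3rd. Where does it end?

D5

A4 up a minor sixth → F5 (8 semitones).
F5 down a minor third → D5 (3 semitones).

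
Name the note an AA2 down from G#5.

Counting two letter names down from G lands on F.
A doubly augmented second is 4 semitones; 4 semitones down from G#5 gives Fb5.

Fb5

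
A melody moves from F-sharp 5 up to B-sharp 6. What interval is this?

augmented eleventh

F to B spans four letter names (F-G-A-B), plus an octave: an eleventh.
The perfect eleventh is 17 semitones; here we have 18, one semitone wider: augmented.
(Equivalently, a compound augmented fourth: an augmented fourth plus an octave.)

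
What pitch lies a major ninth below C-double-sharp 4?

B-sharp 2

Two letters down from C (plus an octave) reaches B.
A major ninth is 14 semitones; 14 semitones down from C##4 gives B#2.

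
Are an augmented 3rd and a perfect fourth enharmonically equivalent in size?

Yes

An augmented third spans 5 semitones, and a perfect fourth also spans 5 semitones — they're enharmonic.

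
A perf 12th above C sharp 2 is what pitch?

Counting five letter names plus an octave up from C lands on G.
Moving 19 semitones up from C#2 (the size of a perfect twelfth) reaches G#3.

G sharp 3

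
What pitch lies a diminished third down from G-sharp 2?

E-double-sharp 2

Three letter names down from G: E.
A diminished third is 2 semitones; 2 semitones down from G#2 gives E##2.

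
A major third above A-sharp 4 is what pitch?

Three letter names up from A: C.
A major third spans 4 semitones, so from A#4 the target pitch is C##5.

C-double-sharp 5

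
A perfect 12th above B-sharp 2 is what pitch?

F-double-sharp 4

Five letters up from B (plus an octave) reaches F.
Moving 19 semitones up from B#2 (the size of a perfect twelfth) reaches F##4.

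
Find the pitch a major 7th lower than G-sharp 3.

A 2

Counting seven letter names down from G lands on A.
A major seventh spans 11 semitones, so from G#3 the target pitch is A2.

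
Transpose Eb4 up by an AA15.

E#6

For a fifteenth the letter name doesn't change: still E, two octaves up.
Moving 26 semitones up from Eb4 (the size of a doubly augmented fifteenth) reaches E#6.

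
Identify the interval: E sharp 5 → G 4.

Descending from E#5 to G4 is the same interval as ascending G4 to E#5.
G to E spans six letter names (G-A-B-C-D-E) — that makes it a sixth of some quality.
A major sixth would be 9 semitones; G4 to E#5 is 10, one semitone wider, so the interval is augmented.

augmented 6th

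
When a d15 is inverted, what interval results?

First reduce the compound diminished fifteenth to its simple form, a diminished octave.
Inverted interval numbers add to nine, so an octave pairs with a unison (8 + 1 = 9).
The quality also flips — diminished becomes augmented — giving an augmented unison.

augmented unison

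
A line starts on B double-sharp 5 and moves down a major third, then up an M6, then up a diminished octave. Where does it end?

B##5 down a major third → G##5 (4 semitones).
G##5 up a major sixth → E##6 (9 semitones).
A diminished octave up from E##6 is E#7.

E sharp 7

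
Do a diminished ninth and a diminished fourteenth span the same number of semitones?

No

A diminished ninth spans 12 semitones; a diminished fourteenth spans 21 semitones. They differ by 9.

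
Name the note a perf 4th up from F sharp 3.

B 3

The fourth takes the letter from F up to B.
A perfect fourth spans 5 semitones, so from F#3 the target pitch is B3.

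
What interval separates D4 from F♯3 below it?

Descending from D4 to F#3 is the same interval as ascending F#3 to D4.
F to D spans six letter names (F-G-A-B-C-D): a sixth.
A major sixth would be 9 semitones, but F#3 to D4 is 8 — one semitone narrower, making it a minor sixth.

minor sixth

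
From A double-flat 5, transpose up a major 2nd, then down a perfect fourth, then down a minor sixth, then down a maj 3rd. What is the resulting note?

Up a major second from Abb5: Bbb5 (2 semitones up).
A perfect fourth down from Bbb5 is Fb5.
A minor sixth down from Fb5 is Ab4.
Down a major third from Ab4: Fb4 (4 semitones down).

F flat 4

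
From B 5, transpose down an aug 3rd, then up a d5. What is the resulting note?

D double-flat 6

An augmented third down from B5 is Gb5.
Gb5 up a diminished fifth → Dbb6 (6 semitones).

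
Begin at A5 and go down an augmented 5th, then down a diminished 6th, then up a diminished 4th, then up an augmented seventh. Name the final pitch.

A#5

A5 down an augmented fifth → Db5 (8 semitones).
A diminished sixth down from Db5 is F#4.
F#4 up a diminished fourth → Bb4 (4 semitones).
An augmented seventh up from Bb4 is A#5.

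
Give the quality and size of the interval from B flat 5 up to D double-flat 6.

B to D spans three letter names (B-C-D): a third.
The major third is 4 semitones; here we have 2, two semitones narrower: diminished.

diminished third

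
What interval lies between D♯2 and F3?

D to F spans three letter names (D-E-F), plus an octave — that makes it a tenth of some quality.
A major tenth would be 16 semitones; D#2 to F3 is 14, two semitones narrower, so the interval is diminished.
(Equivalently, a compound diminished third: a diminished third plus an octave.)

d10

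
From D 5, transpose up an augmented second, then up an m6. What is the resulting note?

An augmented second up from D5 is E#5.
A minor sixth up from E#5 is C#6.

C sharp 6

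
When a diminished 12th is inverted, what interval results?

augmented fourth

First reduce the compound diminished twelfth to its simple form, a diminished fifth.
The rule of nine gives the new number: 9 − 5 = 4, so a fifth becomes a fourth.
And diminished becomes augmented under inversion, so we get an augmented fourth.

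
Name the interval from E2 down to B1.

P4

Descending from E2 to B1 is the same interval as ascending B1 to E2.
B to E spans four letter names (B-C-D-E): a fourth.
B1 to E2 is 5 semitones, matching the perfect fourth exactly, so the quality is perfect.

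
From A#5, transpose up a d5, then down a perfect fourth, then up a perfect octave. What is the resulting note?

A diminished fifth up from A#5 is E6.
E6 down a perfect fourth → B5 (5 semitones).
Up a perfect octave from B5: B6 (12 semitones up).

B6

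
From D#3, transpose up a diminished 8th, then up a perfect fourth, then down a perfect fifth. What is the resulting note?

C4

Up a diminished octave from D#3: D4 (11 semitones up).
Up a perfect fourth from D4: G4 (5 semitones up).
Down a perfect fifth from G4: C4 (7 semitones down).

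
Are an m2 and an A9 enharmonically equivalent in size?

A minor second is 1 semitone but an augmented ninth is 15 semitones — different sizes.

No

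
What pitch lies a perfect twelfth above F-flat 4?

C-flat 6

Counting five letter names plus an octave up from F lands on C.
Moving 19 semitones up from Fb4 (the size of a perfect twelfth) reaches Cb6.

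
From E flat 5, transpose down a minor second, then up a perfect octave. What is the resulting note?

D 6

Down a minor second from Eb5: D5 (1 semitone down).
Up a perfect octave from D5: D6 (12 semitones up).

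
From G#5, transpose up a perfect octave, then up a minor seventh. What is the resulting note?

A perfect octave up from G#5 is G#6.
A minor seventh up from G#6 is F#7.

F#7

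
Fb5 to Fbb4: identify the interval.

Descending from Fb5 to Fbb4 is the same interval as ascending Fbb4 to Fb5.
F to F is the same letter name, plus an octave, so the interval is some kind of octave.
A perfect octave would be 12 semitones; Fbb4 to Fb5 is 13, one semitone wider, so the interval is augmented.

augmented octave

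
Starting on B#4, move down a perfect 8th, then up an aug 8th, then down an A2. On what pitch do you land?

B#4 down a perfect octave → B#3 (12 semitones).
B#3 up an augmented octave → B##4 (13 semitones).
An augmented second down from B##4 is A#4.

A#4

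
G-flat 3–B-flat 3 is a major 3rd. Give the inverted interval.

The rule of nine gives the new number: 9 − 3 = 6, so a third becomes a sixth.
And major becomes minor under inversion, so we get a minor sixth.

minor 6th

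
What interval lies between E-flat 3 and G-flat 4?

minor tenth

E to G spans three letter names (E-F-G), plus an octave: a tenth.
A major tenth would be 16 semitones, but Eb3 to Gb4 is 15 — one semitone narrower, making it a minor tenth.
(Equivalently, a compound minor third: a minor third plus an octave.)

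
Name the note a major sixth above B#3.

G##4

Counting six letter names up from B lands on G.
Moving 9 semitones up from B#3 (the size of a major sixth) reaches G##4.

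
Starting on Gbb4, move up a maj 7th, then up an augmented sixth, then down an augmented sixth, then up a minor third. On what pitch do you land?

Abb5

Gbb4 up a major seventh → Fb5 (11 semitones).
Fb5 up an augmented sixth → D6 (10 semitones).
D6 down an augmented sixth → Fb5 (10 semitones).
A minor third up from Fb5 is Abb5.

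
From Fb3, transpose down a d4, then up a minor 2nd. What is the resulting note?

Fb3 down a diminished fourth → C3 (4 semitones).
C3 up a minor second → Db3 (1 semitone).

Db3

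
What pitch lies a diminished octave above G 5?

The letter stays G (same as the start), shifted an octave up.
A diminished octave spans 11 semitones, so from G5 the target pitch is Gb6.

G flat 6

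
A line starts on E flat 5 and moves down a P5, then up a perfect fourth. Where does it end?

D flat 5

Down a perfect fifth from Eb5: Ab4 (7 semitones down).
A perfect fourth up from Ab4 is Db5.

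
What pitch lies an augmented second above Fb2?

G2

Two letter names up from F: G.
An augmented second is 3 semitones; 3 semitones up from Fb2 gives G2.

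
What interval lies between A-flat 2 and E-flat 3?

perfect 5th

A to E spans five letter names (A-B-C-D-E), so the interval is some kind of fifth.
Ab2 to Eb3 is 7 semitones, matching the perfect fifth exactly, so the quality is perfect.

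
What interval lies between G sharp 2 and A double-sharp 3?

G to A spans two letter names (G-A), plus an octave, so the interval is some kind of ninth.
The major ninth is 14 semitones; here we have 15, one semitone wider: augmented.
(Equivalently, a compound augmented second: an augmented second plus an octave.)

A9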